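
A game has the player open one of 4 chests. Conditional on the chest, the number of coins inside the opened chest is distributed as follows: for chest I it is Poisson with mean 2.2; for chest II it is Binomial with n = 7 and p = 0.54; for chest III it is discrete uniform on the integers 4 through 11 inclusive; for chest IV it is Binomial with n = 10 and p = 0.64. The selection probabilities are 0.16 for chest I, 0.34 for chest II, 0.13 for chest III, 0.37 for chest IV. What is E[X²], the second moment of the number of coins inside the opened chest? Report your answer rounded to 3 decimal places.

30.578

For each component E[X²] = Var + (mean)², giving I: 7.04; II: 16.0272; III: 61.5; IV: 43.264.
Overall E[X²] = 0.16·7.04 + 0.34·16.0272 + 0.13·61.5 + 0.37·43.264 = 30.5783.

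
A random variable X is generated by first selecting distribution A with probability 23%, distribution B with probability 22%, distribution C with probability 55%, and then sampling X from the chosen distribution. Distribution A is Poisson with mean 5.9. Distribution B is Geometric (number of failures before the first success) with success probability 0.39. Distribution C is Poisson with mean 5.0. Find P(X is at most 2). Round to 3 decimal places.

Conditional on each component, P(X ≤ 2): A: 0.0665822; B: 0.773019; C: 0.124652.
By total probability, P(X ≤ 2) = 0.23·0.0665822 + 0.22·0.773019 + 0.55·0.124652 = 0.253937.

0.254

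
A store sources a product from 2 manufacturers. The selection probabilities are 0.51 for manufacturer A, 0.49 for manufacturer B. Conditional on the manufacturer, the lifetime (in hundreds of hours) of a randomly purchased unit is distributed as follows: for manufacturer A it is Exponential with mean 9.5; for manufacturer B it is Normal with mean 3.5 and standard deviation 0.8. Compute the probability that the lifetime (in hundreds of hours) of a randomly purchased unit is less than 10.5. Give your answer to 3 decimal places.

0.831

Conditional on each manufacturer, P(X < 10.5): A: 0.668876; B: 1.
By total probability, P(X < 10.5) = 0.51·0.668876 + 0.49·1 = 0.831127.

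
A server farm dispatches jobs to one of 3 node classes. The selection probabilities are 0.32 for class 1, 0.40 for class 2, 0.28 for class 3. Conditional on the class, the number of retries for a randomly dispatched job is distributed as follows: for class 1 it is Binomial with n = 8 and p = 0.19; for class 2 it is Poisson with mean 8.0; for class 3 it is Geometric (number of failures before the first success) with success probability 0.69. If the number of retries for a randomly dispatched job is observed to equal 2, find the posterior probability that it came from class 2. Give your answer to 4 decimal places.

Likelihoods P(X=2 | ·): 1: 0.28548; 2: 0.0107348; 3: 0.066309.
Posterior ∝ prior × likelihood. Numerator for 2: 0.4·0.0107348 = 0.00429392.
Normalizing constant: 0.32·0.28548 + 0.4·0.0107348 + 0.28·0.066309 = 0.114214.
P(2 | observation) = 0.00429392 / 0.114214 = 0.0375954.

0.0376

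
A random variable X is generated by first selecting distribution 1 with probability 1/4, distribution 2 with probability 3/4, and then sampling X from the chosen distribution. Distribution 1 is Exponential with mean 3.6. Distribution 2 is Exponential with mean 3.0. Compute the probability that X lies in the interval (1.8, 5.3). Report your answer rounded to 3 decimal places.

Conditional on each component, P(1.8 < X < 5.3): 1: 0.377116; 2: 0.37791.
By total probability, P(1.8 < X < 5.3) = 0.25·0.377116 + 0.75·0.37791 = 0.377711.

0.378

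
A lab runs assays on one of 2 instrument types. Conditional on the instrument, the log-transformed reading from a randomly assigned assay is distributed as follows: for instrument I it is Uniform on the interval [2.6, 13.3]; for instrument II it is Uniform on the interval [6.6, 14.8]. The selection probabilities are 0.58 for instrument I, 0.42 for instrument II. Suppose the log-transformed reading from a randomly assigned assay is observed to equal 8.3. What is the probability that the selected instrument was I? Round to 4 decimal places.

Likelihoods f(8.3 | ·): I: 0.0934579; II: 0.121951.
Posterior ∝ prior × likelihood. Numerator for I: 0.58·0.0934579 = 0.0542056.
Normalizing constant: 0.58·0.0934579 + 0.42·0.121951 = 0.105425.
P(I | observation) = 0.0542056 / 0.105425 = 0.514162.

0.5142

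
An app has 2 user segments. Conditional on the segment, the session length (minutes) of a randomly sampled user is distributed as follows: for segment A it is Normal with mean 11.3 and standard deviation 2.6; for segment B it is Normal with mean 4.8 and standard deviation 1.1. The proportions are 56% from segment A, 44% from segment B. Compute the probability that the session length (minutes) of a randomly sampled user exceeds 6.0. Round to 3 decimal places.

0.609

Conditional on each segment, P(X > 6.0): A: 0.979248; B: 0.137656.
By total probability, P(X > 6.0) = 0.56·0.979248 + 0.44·0.137656 = 0.608948.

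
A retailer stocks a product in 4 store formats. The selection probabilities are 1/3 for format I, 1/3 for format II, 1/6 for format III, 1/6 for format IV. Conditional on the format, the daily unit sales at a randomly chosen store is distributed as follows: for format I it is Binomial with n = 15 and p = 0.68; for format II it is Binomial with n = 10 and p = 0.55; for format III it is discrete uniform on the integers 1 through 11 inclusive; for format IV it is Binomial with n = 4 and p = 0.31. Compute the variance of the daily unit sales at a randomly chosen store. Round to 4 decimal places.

13.2683

Per component, I: μ=10.2, E[X²]=107.304; II: μ=5.5, E[X²]=32.725; III: μ=6, E[X²]=46; IV: μ=1.24, E[X²]=2.3932.
E[X] = 0.333333·10.2 + 0.333333·5.5 + 0.166667·6 + 0.166667·1.24 = 6.44.
E[X²] = 0.333333·107.304 + 0.333333·32.725 + 0.166667·46 + 0.166667·2.3932 = 54.7419.
Var(X) = E[X²] − (E[X])² = 54.7419 − 41.4736 = 13.2683.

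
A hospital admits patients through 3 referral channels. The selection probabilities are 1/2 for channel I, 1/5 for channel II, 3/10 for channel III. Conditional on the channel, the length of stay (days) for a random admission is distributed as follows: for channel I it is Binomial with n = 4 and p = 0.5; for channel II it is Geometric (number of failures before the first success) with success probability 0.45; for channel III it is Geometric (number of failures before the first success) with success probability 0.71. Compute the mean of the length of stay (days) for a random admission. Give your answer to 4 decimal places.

1.3670

Component means — I: 2; II: 1.22222; III: 0.408451.
E[X] = 0.5·2 + 0.2·1.22222 + 0.3·0.408451 = 1.36698.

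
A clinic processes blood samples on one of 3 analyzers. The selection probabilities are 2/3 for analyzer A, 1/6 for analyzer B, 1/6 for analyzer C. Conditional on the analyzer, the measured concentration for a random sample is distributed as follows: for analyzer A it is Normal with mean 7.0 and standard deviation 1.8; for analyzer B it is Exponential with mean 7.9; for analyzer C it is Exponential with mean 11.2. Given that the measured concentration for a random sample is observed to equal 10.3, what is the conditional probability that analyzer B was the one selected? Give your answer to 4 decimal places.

Likelihoods f(10.3 | ·): A: 0.041284; B: 0.0343669; C: 0.0355948.
Posterior ∝ prior × likelihood. Numerator for B: 0.166667·0.0343669 = 0.00572782.
Normalizing constant: 0.666667·0.041284 + 0.166667·0.0343669 + 0.166667·0.0355948 = 0.0391829.
P(B | observation) = 0.00572782 / 0.0391829 = 0.146182.

0.1462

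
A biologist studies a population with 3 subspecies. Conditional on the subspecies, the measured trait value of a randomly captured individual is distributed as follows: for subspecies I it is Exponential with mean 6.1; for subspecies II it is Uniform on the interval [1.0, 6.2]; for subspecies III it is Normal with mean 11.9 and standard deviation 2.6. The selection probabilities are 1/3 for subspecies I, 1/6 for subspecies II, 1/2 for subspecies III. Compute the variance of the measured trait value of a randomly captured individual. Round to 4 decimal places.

27.8536

Per component, I: μ=6.1, E[X²]=74.42; II: μ=3.6, E[X²]=15.2133; III: μ=11.9, E[X²]=148.37.
E[X] = 0.333333·6.1 + 0.166667·3.6 + 0.5·11.9 = 8.58333.
E[X²] = 0.333333·74.42 + 0.166667·15.2133 + 0.5·148.37 = 101.527.
Var(X) = E[X²] − (E[X])² = 101.527 − 73.6736 = 27.8536.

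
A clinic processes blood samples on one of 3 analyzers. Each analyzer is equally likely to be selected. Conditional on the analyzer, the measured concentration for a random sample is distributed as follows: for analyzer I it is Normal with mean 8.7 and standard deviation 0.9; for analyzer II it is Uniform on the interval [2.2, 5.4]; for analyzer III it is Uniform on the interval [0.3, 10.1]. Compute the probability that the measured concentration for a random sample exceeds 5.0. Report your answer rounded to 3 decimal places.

Conditional on each analyzer, P(X > 5.0): I: 0.99998; II: 0.125; III: 0.520408.
By total probability, P(X > 5.0) = 0.333333·0.99998 + 0.333333·0.125 + 0.333333·0.520408 = 0.548463.

0.548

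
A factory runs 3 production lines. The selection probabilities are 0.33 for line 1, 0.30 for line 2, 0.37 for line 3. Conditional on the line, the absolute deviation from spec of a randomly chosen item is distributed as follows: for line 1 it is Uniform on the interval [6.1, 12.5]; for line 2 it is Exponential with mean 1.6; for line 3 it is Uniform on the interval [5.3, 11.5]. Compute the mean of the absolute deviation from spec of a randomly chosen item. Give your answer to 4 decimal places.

6.6570

Component means — 1: 9.3; 2: 1.6; 3: 8.4.
E[X] = 0.33·9.3 + 0.3·1.6 + 0.37·8.4 = 6.657.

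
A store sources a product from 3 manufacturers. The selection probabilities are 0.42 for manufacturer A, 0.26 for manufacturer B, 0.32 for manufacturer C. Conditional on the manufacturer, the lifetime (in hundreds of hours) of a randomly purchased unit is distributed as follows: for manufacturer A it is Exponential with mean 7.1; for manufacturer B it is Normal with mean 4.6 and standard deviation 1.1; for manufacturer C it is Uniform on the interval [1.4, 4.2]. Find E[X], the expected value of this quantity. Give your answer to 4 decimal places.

Component means — A: 7.1; B: 4.6; C: 2.8.
E[X] = 0.42·7.1 + 0.26·4.6 + 0.32·2.8 = 5.074.

5.0740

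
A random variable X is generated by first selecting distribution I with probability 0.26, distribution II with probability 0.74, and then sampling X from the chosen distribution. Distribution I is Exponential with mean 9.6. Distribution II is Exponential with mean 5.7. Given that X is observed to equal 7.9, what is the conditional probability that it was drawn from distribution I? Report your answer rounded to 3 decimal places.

Likelihoods f(7.9 | ·): I: 0.0457447; II: 0.0438741.
Posterior ∝ prior × likelihood. Numerator for I: 0.26·0.0457447 = 0.0118936.
Normalizing constant: 0.26·0.0457447 + 0.74·0.0438741 = 0.0443605.
P(I | observation) = 0.0118936 / 0.0443605 = 0.268113.

0.268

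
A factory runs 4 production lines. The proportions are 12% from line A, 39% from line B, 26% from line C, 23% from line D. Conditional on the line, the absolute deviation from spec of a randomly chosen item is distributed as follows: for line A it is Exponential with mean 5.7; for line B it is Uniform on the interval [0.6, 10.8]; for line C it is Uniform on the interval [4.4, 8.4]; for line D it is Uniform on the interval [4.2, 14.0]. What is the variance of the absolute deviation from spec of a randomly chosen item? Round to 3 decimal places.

11.324

Per component, A: μ=5.7, E[X²]=64.98; B: μ=5.7, E[X²]=41.16; C: μ=6.4, E[X²]=42.2933; D: μ=9.1, E[X²]=90.8133.
E[X] = 0.12·5.7 + 0.39·5.7 + 0.26·6.4 + 0.23·9.1 = 6.664.
E[X²] = 0.12·64.98 + 0.39·41.16 + 0.26·42.2933 + 0.23·90.8133 = 55.7333.
Var(X) = E[X²] − (E[X])² = 55.7333 − 44.4089 = 11.3244.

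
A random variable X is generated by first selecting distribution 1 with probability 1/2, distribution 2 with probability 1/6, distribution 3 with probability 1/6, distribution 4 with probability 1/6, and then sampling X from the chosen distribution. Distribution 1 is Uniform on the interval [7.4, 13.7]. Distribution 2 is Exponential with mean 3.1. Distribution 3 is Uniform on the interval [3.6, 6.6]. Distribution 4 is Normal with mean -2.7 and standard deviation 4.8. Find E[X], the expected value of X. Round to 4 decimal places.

Component means — 1: 10.55; 2: 3.1; 3: 5.1; 4: -2.7.
E[X] = 0.5·10.55 + 0.166667·3.1 + 0.166667·5.1 + 0.166667·-2.7 = 6.19167.

6.1917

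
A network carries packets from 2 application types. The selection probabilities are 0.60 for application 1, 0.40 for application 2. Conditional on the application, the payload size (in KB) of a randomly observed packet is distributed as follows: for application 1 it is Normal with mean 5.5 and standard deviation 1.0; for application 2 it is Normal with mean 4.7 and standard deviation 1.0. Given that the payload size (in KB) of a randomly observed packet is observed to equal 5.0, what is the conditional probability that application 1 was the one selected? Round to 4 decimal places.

Likelihoods f(5.0 | ·): 1: 0.352065; 2: 0.381388.
Posterior ∝ prior × likelihood. Numerator for 1: 0.6·0.352065 = 0.211239.
Normalizing constant: 0.6·0.352065 + 0.4·0.381388 = 0.363794.
P(1 | observation) = 0.211239 / 0.363794 = 0.580656.

0.5807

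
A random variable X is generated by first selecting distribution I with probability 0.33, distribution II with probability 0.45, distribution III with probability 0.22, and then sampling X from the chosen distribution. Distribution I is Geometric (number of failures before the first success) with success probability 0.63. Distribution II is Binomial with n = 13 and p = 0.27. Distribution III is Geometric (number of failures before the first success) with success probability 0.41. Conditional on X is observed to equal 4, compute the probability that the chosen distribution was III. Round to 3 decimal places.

Likelihoods P(X=4 | ·): I: 0.0118072; II: 0.2237; III: 0.0496812.
Posterior ∝ prior × likelihood. Numerator for III: 0.22·0.0496812 = 0.0109299.
Normalizing constant: 0.33·0.0118072 + 0.45·0.2237 + 0.22·0.0496812 = 0.115491.
P(III | observation) = 0.0109299 / 0.115491 = 0.0946378.

0.095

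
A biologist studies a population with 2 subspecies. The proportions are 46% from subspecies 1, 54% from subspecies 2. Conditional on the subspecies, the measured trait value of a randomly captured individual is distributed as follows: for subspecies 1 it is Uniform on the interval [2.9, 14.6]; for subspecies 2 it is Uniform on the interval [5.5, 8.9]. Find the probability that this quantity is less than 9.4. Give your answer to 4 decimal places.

Conditional on each subspecies, P(X < 9.4): 1: 0.555556; 2: 1.
By total probability, P(X < 9.4) = 0.46·0.555556 + 0.54·1 = 0.795556.

0.7956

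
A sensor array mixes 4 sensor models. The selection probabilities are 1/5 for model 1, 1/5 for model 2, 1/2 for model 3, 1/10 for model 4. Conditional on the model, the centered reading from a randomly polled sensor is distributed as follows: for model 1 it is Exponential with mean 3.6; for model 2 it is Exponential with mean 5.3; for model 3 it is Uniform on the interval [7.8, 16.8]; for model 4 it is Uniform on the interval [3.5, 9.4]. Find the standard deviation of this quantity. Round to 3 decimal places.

5.134

Per component, 1: μ=3.6, E[X²]=25.92; 2: μ=5.3, E[X²]=56.18; 3: μ=12.3, E[X²]=158.04; 4: μ=6.45, E[X²]=44.5033.
E[X] = 0.2·3.6 + 0.2·5.3 + 0.5·12.3 + 0.1·6.45 = 8.575.
E[X²] = 0.2·25.92 + 0.2·56.18 + 0.5·158.04 + 0.1·44.5033 = 99.8903.
Var(X) = E[X²] − (E[X])² = 99.8903 − 73.5306 = 26.3597.
SD(X) = √26.3597 = 5.13417.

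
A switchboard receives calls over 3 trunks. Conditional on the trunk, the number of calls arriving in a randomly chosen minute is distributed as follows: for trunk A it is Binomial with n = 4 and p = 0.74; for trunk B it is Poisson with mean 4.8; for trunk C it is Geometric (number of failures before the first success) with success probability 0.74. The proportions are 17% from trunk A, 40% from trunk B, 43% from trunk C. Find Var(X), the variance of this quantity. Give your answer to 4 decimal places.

Per component, A: μ=2.96, E[X²]=9.5312; B: μ=4.8, E[X²]=27.84; C: μ=0.351351, E[X²]=0.598247.
E[X] = 0.17·2.96 + 0.4·4.8 + 0.43·0.351351 = 2.57428.
E[X²] = 0.17·9.5312 + 0.4·27.84 + 0.43·0.598247 = 13.0136.
Var(X) = E[X²] − (E[X])² = 13.0136 − 6.62692 = 6.38663.

6.3866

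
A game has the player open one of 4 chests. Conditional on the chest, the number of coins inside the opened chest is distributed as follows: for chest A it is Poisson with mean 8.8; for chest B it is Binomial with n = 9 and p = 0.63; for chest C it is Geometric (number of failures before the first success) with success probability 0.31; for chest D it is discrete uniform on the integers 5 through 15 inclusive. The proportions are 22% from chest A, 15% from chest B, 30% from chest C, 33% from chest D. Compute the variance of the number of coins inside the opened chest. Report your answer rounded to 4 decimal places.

18.4303

Per component, A: μ=8.8, E[X²]=86.24; B: μ=5.67, E[X²]=34.2468; C: μ=2.22581, E[X²]=12.1342; D: μ=10, E[X²]=110.
E[X] = 0.22·8.8 + 0.15·5.67 + 0.3·2.22581 + 0.33·10 = 6.75424.
E[X²] = 0.22·86.24 + 0.15·34.2468 + 0.3·12.1342 + 0.33·110 = 64.0501.
Var(X) = E[X²] − (E[X])² = 64.0501 − 45.6198 = 18.4303.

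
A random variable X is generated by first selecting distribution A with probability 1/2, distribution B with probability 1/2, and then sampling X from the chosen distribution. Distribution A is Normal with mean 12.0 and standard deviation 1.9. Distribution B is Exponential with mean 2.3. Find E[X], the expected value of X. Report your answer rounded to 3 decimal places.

Component means — A: 12; B: 2.3.
E[X] = 0.5·12 + 0.5·2.3 = 7.15.

7.150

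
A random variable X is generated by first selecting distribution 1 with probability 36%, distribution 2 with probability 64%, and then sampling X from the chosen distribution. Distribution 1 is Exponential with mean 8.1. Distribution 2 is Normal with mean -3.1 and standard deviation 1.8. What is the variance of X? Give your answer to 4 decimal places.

54.5946

Per component, 1: μ=8.1, E[X²]=131.22; 2: μ=-3.1, E[X²]=12.85.
E[X] = 0.36·8.1 + 0.64·-3.1 = 0.932.
E[X²] = 0.36·131.22 + 0.64·12.85 = 55.4632.
Var(X) = E[X²] − (E[X])² = 55.4632 − 0.868624 = 54.5946.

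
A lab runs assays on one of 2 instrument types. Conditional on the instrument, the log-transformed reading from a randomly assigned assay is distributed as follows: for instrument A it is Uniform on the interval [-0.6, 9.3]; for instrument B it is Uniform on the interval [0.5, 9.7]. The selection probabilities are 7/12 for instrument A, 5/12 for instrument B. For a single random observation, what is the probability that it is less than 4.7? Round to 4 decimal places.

0.5025

Conditional on each instrument, P(X < 4.7): A: 0.535354; B: 0.456522.
By total probability, P(X < 4.7) = 0.583333·0.535354 + 0.416667·0.456522 = 0.502507.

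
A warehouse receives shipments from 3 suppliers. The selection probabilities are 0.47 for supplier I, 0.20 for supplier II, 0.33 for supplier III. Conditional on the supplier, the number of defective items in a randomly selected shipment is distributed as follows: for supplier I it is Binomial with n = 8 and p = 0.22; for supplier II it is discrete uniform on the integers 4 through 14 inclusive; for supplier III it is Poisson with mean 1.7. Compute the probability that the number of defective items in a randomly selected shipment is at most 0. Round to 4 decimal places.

0.1247

Conditional on each supplier, P(X ≤ 0): I: 0.137011; II: 0; III: 0.182684.
By total probability, P(X ≤ 0) = 0.47·0.137011 + 0.2·0 + 0.33·0.182684 = 0.124681.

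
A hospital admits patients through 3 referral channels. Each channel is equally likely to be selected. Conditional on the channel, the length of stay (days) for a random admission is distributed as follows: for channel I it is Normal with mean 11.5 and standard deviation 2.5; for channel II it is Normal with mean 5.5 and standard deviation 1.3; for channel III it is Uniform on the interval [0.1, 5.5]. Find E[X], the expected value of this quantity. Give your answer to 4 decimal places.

6.6000

Component means — I: 11.5; II: 5.5; III: 2.8.
E[X] = 0.333333·11.5 + 0.333333·5.5 + 0.333333·2.8 = 6.6.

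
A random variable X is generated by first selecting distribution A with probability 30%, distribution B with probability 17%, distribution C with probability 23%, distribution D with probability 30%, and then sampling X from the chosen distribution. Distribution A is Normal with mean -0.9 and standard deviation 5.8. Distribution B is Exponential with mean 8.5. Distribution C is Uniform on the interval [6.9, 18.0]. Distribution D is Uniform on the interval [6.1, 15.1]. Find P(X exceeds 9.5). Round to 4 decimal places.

0.4293

Conditional on each component, P(X > 9.5): A: 0.0364782; B: 0.327048; C: 0.765766; D: 0.622222.
By total probability, P(X > 9.5) = 0.3·0.0364782 + 0.17·0.327048 + 0.23·0.765766 + 0.3·0.622222 = 0.429334.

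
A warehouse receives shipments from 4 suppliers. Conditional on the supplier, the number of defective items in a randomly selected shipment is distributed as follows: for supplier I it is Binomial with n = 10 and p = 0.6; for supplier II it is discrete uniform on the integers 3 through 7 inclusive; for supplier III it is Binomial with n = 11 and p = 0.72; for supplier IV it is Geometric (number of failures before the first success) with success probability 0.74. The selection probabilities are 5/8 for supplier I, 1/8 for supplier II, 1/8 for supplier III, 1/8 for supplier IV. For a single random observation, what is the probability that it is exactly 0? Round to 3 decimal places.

0.093

Conditional on each supplier, P(X = 0): I: 0.000104858; II: 0; III: 8.29351e-07; IV: 0.74.
By total probability, P(X = 0) = 0.625·0.000104858 + 0.125·0 + 0.125·8.29351e-07 + 0.125·0.74 = 0.0925656.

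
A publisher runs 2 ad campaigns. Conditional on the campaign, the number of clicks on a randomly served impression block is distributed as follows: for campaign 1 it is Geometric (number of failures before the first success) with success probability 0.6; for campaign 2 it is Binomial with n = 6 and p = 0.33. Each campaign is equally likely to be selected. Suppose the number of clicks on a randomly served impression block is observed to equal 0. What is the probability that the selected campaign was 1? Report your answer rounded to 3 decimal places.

0.869

Likelihoods P(X=0 | ·): 1: 0.6; 2: 0.0904584.
Posterior ∝ prior × likelihood. Numerator for 1: 0.5·0.6 = 0.3.
Normalizing constant: 0.5·0.6 + 0.5·0.0904584 = 0.345229.
P(1 | observation) = 0.3 / 0.345229 = 0.868988.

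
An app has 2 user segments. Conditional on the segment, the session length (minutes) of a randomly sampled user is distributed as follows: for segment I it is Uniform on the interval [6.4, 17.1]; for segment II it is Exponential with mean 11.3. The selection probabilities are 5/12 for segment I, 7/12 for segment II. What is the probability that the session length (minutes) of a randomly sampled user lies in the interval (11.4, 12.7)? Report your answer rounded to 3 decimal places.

Conditional on each segment, P(11.4 < X < 12.7): I: 0.121495; II: 0.0396264.
By total probability, P(11.4 < X < 12.7) = 0.416667·0.121495 + 0.583333·0.0396264 = 0.0737385.

0.074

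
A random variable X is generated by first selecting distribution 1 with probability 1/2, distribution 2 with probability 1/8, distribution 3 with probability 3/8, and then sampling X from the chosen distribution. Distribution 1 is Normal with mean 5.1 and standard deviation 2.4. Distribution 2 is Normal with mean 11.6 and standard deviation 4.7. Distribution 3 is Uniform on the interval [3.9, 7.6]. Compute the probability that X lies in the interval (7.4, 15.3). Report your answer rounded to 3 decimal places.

Conditional on each component, P(7.4 < X < 15.3): 1: 0.168937; 2: 0.598664; 3: 0.0540541.
By total probability, P(7.4 < X < 15.3) = 0.5·0.168937 + 0.125·0.598664 + 0.375·0.0540541 = 0.179572.

0.180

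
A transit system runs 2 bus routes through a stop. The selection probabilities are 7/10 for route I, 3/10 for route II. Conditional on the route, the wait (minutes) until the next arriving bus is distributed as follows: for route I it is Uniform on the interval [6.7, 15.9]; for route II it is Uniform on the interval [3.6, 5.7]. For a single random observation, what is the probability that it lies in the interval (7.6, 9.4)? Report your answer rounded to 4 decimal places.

0.1370

Conditional on each route, P(7.6 < X < 9.4): I: 0.195652; II: 0.
By total probability, P(7.6 < X < 9.4) = 0.7·0.195652 + 0.3·0 = 0.136957.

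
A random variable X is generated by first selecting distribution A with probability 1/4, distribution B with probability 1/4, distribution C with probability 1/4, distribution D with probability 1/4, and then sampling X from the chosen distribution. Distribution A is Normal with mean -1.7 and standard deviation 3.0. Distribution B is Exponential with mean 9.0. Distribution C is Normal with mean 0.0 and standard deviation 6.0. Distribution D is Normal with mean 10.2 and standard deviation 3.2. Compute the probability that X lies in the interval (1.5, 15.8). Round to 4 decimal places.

0.5426

Conditional on each component, P(1.5 < X < 15.8): A: 0.143061; B: 0.673671; C: 0.397066; D: 0.956664.
By total probability, P(1.5 < X < 15.8) = 0.25·0.143061 + 0.25·0.673671 + 0.25·0.397066 + 0.25·0.956664 = 0.542616.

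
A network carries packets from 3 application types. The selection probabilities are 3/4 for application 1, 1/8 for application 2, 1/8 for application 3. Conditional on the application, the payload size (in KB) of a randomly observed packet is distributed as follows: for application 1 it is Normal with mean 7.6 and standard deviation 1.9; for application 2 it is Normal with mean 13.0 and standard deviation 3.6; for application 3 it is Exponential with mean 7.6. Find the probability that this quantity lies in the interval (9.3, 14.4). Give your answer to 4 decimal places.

0.2194

Conditional on each application, P(9.3 < X < 14.4): 1: 0.185291; 2: 0.499294; 3: 0.143787.
By total probability, P(9.3 < X < 14.4) = 0.75·0.185291 + 0.125·0.499294 + 0.125·0.143787 = 0.219354.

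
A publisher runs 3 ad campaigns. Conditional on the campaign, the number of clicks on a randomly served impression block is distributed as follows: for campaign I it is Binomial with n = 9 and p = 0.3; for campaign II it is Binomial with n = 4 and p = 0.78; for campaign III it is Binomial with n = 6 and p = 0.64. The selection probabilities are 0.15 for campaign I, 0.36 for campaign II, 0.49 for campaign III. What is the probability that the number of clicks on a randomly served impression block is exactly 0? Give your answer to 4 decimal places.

Conditional on each campaign, P(X = 0): I: 0.0403536; II: 0.00234256; III: 0.00217678.
By total probability, P(X = 0) = 0.15·0.0403536 + 0.36·0.00234256 + 0.49·0.00217678 = 0.00796299.

0.0080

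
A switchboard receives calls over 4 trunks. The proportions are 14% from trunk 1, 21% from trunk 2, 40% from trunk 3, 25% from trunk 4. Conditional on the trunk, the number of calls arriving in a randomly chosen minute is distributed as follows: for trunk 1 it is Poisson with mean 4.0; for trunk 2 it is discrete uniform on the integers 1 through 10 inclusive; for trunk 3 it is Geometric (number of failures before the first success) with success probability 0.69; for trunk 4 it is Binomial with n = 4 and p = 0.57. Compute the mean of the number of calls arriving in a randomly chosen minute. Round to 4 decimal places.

Component means — 1: 4; 2: 5.5; 3: 0.449275; 4: 2.28.
E[X] = 0.14·4 + 0.21·5.5 + 0.4·0.449275 + 0.25·2.28 = 2.46471.

2.4647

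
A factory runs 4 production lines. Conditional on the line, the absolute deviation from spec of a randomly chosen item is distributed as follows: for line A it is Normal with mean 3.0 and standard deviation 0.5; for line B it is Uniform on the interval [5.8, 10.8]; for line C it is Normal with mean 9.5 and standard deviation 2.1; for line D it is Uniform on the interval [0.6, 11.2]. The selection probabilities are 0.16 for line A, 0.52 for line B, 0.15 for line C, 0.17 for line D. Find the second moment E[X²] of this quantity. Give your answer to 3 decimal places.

For each component E[X²] = Var + (mean)², giving A: 9.25; B: 70.9733; C: 94.66; D: 44.1733.
Overall E[X²] = 0.16·9.25 + 0.52·70.9733 + 0.15·94.66 + 0.17·44.1733 = 60.0946.

60.095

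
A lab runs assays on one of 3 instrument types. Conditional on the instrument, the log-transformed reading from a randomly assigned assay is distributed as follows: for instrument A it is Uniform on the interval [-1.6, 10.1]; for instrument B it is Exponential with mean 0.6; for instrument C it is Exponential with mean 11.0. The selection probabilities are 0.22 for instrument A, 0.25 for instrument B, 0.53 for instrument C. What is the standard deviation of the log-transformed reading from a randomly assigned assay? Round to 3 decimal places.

9.333

Per component, A: μ=4.25, E[X²]=29.47; B: μ=0.6, E[X²]=0.72; C: μ=11, E[X²]=242.
E[X] = 0.22·4.25 + 0.25·0.6 + 0.53·11 = 6.915.
E[X²] = 0.22·29.47 + 0.25·0.72 + 0.53·242 = 134.923.
Var(X) = E[X²] − (E[X])² = 134.923 − 47.8172 = 87.1062.
SD(X) = √87.1062 = 9.33307.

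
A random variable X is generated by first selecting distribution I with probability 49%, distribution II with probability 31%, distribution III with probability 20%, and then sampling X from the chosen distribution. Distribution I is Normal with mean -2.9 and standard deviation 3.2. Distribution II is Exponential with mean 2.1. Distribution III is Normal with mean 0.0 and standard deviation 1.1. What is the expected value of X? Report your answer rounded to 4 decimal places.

-0.7700

Component means — I: -2.9; II: 2.1; III: 0.
E[X] = 0.49·-2.9 + 0.31·2.1 + 0.2·0 = -0.77.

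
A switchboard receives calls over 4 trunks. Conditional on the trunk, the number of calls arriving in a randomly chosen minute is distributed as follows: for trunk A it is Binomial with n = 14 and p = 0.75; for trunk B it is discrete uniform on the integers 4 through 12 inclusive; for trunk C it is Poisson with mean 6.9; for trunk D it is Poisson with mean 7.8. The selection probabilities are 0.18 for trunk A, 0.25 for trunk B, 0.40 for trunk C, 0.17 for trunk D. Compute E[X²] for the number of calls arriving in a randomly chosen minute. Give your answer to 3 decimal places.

For each component E[X²] = Var + (mean)², giving A: 112.875; B: 70.6667; C: 54.51; D: 68.64.
Overall E[X²] = 0.18·112.875 + 0.25·70.6667 + 0.4·54.51 + 0.17·68.64 = 71.457.

71.457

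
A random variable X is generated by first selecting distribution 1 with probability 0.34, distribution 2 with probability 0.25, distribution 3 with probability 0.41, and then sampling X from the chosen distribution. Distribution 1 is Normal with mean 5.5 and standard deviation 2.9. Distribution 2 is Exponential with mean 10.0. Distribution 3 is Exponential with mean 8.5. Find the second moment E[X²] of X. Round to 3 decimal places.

For each component E[X²] = Var + (mean)², giving 1: 38.66; 2: 200; 3: 144.5.
Overall E[X²] = 0.34·38.66 + 0.25·200 + 0.41·144.5 = 122.389.

122.389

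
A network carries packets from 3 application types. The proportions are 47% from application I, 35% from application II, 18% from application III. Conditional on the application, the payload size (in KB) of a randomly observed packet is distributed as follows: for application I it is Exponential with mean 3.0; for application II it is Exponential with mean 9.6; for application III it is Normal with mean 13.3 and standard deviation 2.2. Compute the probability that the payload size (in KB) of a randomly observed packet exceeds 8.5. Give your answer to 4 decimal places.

0.3494

Conditional on each application, P(X > 8.5): I: 0.0588165; II: 0.412542; III: 0.985439.
By total probability, P(X > 8.5) = 0.47·0.0588165 + 0.35·0.412542 + 0.18·0.985439 = 0.349412.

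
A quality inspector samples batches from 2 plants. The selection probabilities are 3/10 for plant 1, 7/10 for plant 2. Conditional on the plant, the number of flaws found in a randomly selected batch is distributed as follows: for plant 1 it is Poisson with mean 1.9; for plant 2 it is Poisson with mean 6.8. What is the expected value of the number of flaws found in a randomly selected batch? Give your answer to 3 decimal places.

Component means — 1: 1.9; 2: 6.8.
E[X] = 0.3·1.9 + 0.7·6.8 = 5.33.

5.330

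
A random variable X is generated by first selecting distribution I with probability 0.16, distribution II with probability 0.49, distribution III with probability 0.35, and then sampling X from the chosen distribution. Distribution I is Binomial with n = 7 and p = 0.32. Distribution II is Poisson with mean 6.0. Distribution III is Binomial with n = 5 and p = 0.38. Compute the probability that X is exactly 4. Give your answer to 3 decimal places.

Conditional on each component, P(X = 4): I: 0.115397; II: 0.133853; III: 0.0646392.
By total probability, P(X = 4) = 0.16·0.115397 + 0.49·0.133853 + 0.35·0.0646392 = 0.106675.

0.107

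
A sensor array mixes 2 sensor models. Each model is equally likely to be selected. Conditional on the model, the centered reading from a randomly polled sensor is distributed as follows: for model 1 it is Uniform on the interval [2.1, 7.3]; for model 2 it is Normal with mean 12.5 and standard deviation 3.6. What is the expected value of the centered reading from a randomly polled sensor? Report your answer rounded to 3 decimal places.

Component means — 1: 4.7; 2: 12.5.
E[X] = 0.5·4.7 + 0.5·12.5 = 8.6.

8.600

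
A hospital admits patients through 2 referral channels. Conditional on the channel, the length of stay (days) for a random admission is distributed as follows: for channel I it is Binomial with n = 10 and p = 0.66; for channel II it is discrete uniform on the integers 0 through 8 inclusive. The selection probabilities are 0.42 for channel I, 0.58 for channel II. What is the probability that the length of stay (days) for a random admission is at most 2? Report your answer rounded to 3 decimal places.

0.195

Conditional on each channel, P(X ≤ 2): I: 0.00392189; II: 0.333333.
By total probability, P(X ≤ 2) = 0.42·0.00392189 + 0.58·0.333333 = 0.194981.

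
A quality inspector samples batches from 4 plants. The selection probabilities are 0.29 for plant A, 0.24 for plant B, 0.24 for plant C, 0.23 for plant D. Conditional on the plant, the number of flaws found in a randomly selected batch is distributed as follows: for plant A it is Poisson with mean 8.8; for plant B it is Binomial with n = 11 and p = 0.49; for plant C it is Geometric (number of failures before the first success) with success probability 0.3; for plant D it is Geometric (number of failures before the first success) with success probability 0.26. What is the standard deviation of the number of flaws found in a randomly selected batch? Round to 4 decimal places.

3.8197

Per component, A: μ=8.8, E[X²]=86.24; B: μ=5.39, E[X²]=31.801; C: μ=2.33333, E[X²]=13.2222; D: μ=2.84615, E[X²]=19.0473.
E[X] = 0.29·8.8 + 0.24·5.39 + 0.24·2.33333 + 0.23·2.84615 = 5.06022.
E[X²] = 0.29·86.24 + 0.24·31.801 + 0.24·13.2222 + 0.23·19.0473 = 40.1961.
Var(X) = E[X²] − (E[X])² = 40.1961 − 25.6058 = 14.5903.
SD(X) = √14.5903 = 3.81972.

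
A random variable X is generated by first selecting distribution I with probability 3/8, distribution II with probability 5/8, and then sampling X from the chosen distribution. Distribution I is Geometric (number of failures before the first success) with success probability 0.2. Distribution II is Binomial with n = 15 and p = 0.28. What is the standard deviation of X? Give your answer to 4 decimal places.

Per component, I: μ=4, E[X²]=36; II: μ=4.2, E[X²]=20.664.
E[X] = 0.375·4 + 0.625·4.2 = 4.125.
E[X²] = 0.375·36 + 0.625·20.664 = 26.415.
Var(X) = E[X²] − (E[X])² = 26.415 − 17.0156 = 9.39937.
SD(X) = √9.39937 = 3.06584.

3.0658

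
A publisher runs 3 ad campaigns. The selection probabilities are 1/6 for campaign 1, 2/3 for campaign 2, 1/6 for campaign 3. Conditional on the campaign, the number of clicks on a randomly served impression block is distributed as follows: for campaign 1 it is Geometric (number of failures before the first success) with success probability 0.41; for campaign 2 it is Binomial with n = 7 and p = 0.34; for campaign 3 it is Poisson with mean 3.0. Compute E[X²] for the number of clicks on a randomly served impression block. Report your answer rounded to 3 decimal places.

7.754

For each component E[X²] = Var + (mean)², giving 1: 5.58061; 2: 7.2352; 3: 12.
Overall E[X²] = 0.166667·5.58061 + 0.666667·7.2352 + 0.166667·12 = 7.75357.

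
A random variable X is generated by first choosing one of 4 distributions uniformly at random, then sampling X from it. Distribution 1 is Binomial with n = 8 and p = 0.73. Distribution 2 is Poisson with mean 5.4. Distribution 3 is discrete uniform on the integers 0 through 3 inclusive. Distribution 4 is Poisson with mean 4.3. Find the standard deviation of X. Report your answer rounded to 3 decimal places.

Per component, 1: μ=5.84, E[X²]=35.6824; 2: μ=5.4, E[X²]=34.56; 3: μ=1.5, E[X²]=3.5; 4: μ=4.3, E[X²]=22.79.
E[X] = 0.25·5.84 + 0.25·5.4 + 0.25·1.5 + 0.25·4.3 = 4.26.
E[X²] = 0.25·35.6824 + 0.25·34.56 + 0.25·3.5 + 0.25·22.79 = 24.1331.
Var(X) = E[X²] − (E[X])² = 24.1331 − 18.1476 = 5.9855.
SD(X) = √5.9855 = 2.44653.

2.447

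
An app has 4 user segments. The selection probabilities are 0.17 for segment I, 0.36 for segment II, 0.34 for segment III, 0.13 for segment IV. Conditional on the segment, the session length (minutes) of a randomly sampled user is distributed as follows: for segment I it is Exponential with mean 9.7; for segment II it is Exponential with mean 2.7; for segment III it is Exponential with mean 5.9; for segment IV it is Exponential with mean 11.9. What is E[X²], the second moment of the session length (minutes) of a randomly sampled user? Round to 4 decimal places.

For each component E[X²] = Var + (mean)², giving I: 188.18; II: 14.58; III: 69.62; IV: 283.22.
Overall E[X²] = 0.17·188.18 + 0.36·14.58 + 0.34·69.62 + 0.13·283.22 = 97.7288.

97.7288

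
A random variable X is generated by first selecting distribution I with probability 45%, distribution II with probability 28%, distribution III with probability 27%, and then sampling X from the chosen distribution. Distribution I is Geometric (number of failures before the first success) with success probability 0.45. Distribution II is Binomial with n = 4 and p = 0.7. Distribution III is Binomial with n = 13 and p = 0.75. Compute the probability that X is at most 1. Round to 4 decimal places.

0.3373

Conditional on each component, P(X ≤ 1): I: 0.6975; II: 0.0837; III: 5.96046e-07.
By total probability, P(X ≤ 1) = 0.45·0.6975 + 0.28·0.0837 + 0.27·5.96046e-07 = 0.337311.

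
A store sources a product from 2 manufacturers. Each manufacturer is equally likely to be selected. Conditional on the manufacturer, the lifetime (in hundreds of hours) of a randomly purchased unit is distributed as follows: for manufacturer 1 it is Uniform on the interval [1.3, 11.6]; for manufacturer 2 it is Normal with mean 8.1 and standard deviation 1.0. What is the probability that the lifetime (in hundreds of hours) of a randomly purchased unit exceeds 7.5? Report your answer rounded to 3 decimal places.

0.562

Conditional on each manufacturer, P(X > 7.5): 1: 0.398058; 2: 0.725747.
By total probability, P(X > 7.5) = 0.5·0.398058 + 0.5·0.725747 = 0.561903.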